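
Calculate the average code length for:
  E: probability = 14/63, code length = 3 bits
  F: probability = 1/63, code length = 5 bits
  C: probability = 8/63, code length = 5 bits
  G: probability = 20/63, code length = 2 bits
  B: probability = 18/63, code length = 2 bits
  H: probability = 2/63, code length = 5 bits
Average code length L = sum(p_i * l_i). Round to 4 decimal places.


Weighted contributions p_i * l_i:
  E: (14/63) * 3 = 42/63
  F: (1/63) * 5 = 5/63
  C: (8/63) * 5 = 40/63
  G: (20/63) * 2 = 40/63
  B: (18/63) * 2 = 36/63
  H: (2/63) * 5 = 10/63
Sum = (42 + 5 + 40 + 40 + 36 + 10)/63 = 173/63

L = 173/63 = 2.7460 bits/symbol


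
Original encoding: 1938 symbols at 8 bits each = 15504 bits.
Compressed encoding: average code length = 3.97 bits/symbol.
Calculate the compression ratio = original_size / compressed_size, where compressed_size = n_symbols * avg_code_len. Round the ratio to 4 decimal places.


original_size = n_symbols * orig_bits = 1938 * 8 = 15504 bits
compressed_size = n_symbols * avg_code_len = 1938 * 3.97 = 7693.86 bits
ratio = original_size / compressed_size = 15504 / 7693.86 = 2.0151

Compression ratio = 2.0151


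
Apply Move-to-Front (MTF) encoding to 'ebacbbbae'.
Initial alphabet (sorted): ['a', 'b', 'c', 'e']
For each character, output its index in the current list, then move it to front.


MTF encoding:
'e': index 3 in ['a', 'b', 'c', 'e'] -> ['e', 'a', 'b', 'c']
'b': index 2 in ['e', 'a', 'b', 'c'] -> ['b', 'e', 'a', 'c']
'a': index 2 in ['b', 'e', 'a', 'c'] -> ['a', 'b', 'e', 'c']
'c': index 3 in ['a', 'b', 'e', 'c'] -> ['c', 'a', 'b', 'e']
'b': index 2 in ['c', 'a', 'b', 'e'] -> ['b', 'c', 'a', 'e']
'b': index 0 in ['b', 'c', 'a', 'e'] -> ['b', 'c', 'a', 'e']
'b': index 0 in ['b', 'c', 'a', 'e'] -> ['b', 'c', 'a', 'e']
'a': index 2 in ['b', 'c', 'a', 'e'] -> ['a', 'b', 'c', 'e']
'e': index 3 in ['a', 'b', 'c', 'e'] -> ['e', 'a', 'b', 'c']


Output: [3, 2, 2, 3, 2, 0, 0, 2, 3]


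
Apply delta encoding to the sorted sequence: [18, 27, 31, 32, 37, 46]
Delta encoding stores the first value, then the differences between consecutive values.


First value: 18
Deltas:
  27 - 18 = 9
  31 - 27 = 4
  32 - 31 = 1
  37 - 32 = 5
  46 - 37 = 9


Delta encoded: [18, 9, 4, 1, 5, 9]


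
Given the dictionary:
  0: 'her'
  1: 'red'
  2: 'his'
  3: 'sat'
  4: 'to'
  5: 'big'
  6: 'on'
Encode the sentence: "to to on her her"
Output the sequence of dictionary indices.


Look up each word in the dictionary:
  'to' -> 4
  'to' -> 4
  'on' -> 6
  'her' -> 0
  'her' -> 0

Encoded: [4, 4, 6, 0, 0]


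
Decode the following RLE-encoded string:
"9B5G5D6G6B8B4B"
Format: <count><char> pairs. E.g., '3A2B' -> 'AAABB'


Expanding each <count><char> pair:
  9B -> 'BBBBBBBBB'
  5G -> 'GGGGG'
  5D -> 'DDDDD'
  6G -> 'GGGGGG'
  6B -> 'BBBBBB'
  8B -> 'BBBBBBBB'
  4B -> 'BBBB'

Decoded = BBBBBBBBBGGGGGDDDDDGGGGGGBBBBBBBBBBBBBBBBBB


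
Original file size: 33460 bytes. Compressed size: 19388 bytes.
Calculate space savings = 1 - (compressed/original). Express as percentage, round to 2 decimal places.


ratio = compressed/original = 19388/33460 = 0.579438
savings = 1 - ratio = 1 - 0.579438 = 0.420562
as a percentage: 0.420562 * 100 = 42.06%

Space savings = 1 - 19388/33460 = 42.06%


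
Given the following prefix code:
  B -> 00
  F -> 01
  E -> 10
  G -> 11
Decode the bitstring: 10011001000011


Decoding step by step:
Bits 10 -> E
Bits 01 -> F
Bits 10 -> E
Bits 01 -> F
Bits 00 -> B
Bits 00 -> B
Bits 11 -> G


Decoded message: EFEFBBG


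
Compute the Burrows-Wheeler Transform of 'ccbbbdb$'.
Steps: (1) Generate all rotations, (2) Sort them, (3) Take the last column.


Rotations (sorted):
  0: $ccbbbdb -> last char: b
  1: b$ccbbbd -> last char: d
  2: bbbdb$cc -> last char: c
  3: bbdb$ccb -> last char: b
  4: bdb$ccbb -> last char: b
  5: cbbbdb$c -> last char: c
  6: ccbbbdb$ -> last char: $
  7: db$ccbbb -> last char: b


BWT = bdcbbc$b


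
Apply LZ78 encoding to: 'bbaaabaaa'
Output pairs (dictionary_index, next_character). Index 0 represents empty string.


LZ78 encoding steps:
Dictionary: {0: ''}
Step 1: w='' (idx 0), next='b' -> output (0, 'b'), add 'b' as idx 1
Step 2: w='b' (idx 1), next='a' -> output (1, 'a'), add 'ba' as idx 2
Step 3: w='' (idx 0), next='a' -> output (0, 'a'), add 'a' as idx 3
Step 4: w='a' (idx 3), next='b' -> output (3, 'b'), add 'ab' as idx 4
Step 5: w='a' (idx 3), next='a' -> output (3, 'a'), add 'aa' as idx 5
Step 6: w='a' (idx 3), end of input -> output (3, '')


Encoded: [(0, 'b'), (1, 'a'), (0, 'a'), (3, 'b'), (3, 'a'), (3, '')]


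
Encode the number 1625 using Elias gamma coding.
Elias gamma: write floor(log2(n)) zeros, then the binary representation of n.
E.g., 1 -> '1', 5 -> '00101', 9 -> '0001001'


num_bits = floor(log2(1625)) + 1 = 11
leading_zeros = num_bits - 1 = 10
binary(1625) = 11001011001

Elias gamma(1625) = '0000000000' + '11001011001' = 000000000011001011001 (21 bits)


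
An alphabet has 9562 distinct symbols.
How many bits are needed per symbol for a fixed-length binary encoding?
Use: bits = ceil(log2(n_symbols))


log2(9562) = 13.2231
Bracket: 2^13 = 8192 < 9562 <= 2^14 = 16384
So ceil(log2(9562)) = 14

bits = ceil(log2(9562)) = ceil(13.2231) = 14 bits


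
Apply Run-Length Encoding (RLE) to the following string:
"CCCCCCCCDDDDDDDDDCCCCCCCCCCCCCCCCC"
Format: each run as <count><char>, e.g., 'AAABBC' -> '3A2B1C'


Scanning runs left to right:
  i=0: run of 'C' x 8 -> '8C'
  i=8: run of 'D' x 9 -> '9D'
  i=17: run of 'C' x 17 -> '17C'

RLE = 8C9D17C


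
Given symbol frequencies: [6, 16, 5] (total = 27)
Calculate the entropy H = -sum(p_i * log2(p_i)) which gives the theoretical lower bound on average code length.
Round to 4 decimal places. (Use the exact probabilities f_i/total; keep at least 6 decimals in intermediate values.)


Per-symbol terms -p_i * log2(p_i) with p_i = f_i/27:
  p = 6/27 = 0.222222: log2(p) = -2.169925, -p*log2(p) = 0.482206
  p = 16/27 = 0.592593: log2(p) = -0.754888, -p*log2(p) = 0.447341
  p = 5/27 = 0.185185: log2(p) = -2.432959, -p*log2(p) = 0.450548
H = 0.482206 + 0.447341 + 0.450548 = 1.380095

H = 1.3801 bits/symbol


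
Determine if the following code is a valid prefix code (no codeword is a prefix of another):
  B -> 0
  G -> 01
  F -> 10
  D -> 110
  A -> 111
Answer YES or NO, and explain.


Checking each pair (does one codeword prefix another?):
  B='0' vs G='01': prefix -- VIOLATION

NO -- this is NOT a valid prefix code. B (0) is a prefix of G (01).


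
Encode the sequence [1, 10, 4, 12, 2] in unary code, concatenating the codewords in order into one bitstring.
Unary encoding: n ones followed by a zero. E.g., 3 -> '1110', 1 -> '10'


Encode each number as n ones followed by a terminating 0:
  1 -> 10 (2 bits)
  10 -> 11111111110 (11 bits)
  4 -> 11110 (5 bits)
  12 -> 1111111111110 (13 bits)
  2 -> 110 (3 bits)
Total length = 2 + 11 + 5 + 13 + 3 = 34 bits.

Unary([1, 10, 4, 12, 2]) = 1011111111110111101111111111110110 (34 bits)


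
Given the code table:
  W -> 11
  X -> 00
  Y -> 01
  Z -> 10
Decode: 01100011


Decoding:
01 -> Y
10 -> Z
00 -> X
11 -> W


Result: YZXW


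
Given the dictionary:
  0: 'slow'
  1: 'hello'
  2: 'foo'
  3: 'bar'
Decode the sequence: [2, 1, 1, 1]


Look up each index in the dictionary:
  2 -> 'foo'
  1 -> 'hello'
  1 -> 'hello'
  1 -> 'hello'

Decoded: "foo hello hello hello"


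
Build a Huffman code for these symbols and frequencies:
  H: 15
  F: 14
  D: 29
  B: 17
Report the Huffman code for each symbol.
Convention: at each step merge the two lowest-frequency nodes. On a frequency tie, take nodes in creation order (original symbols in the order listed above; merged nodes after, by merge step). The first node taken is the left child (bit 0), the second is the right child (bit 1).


Huffman tree construction:
Step 1: Merge F(14) + H(15) = 29
Step 2: Merge B(17) + D(29) = 46
Step 3: Merge (F+H)(29) + (B+D)(46) = 75
Read each symbol's code off the tree from the root (left child = 0, right child = 1).

Codes:
  H: 01 (length 2)
  F: 00 (length 2)
  D: 11 (length 2)
  B: 10 (length 2)
Average code length: 150/75 = 2.0000 bits/symbol


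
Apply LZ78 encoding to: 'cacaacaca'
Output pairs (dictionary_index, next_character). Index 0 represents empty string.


LZ78 encoding steps:
Dictionary: {0: ''}
Step 1: w='' (idx 0), next='c' -> output (0, 'c'), add 'c' as idx 1
Step 2: w='' (idx 0), next='a' -> output (0, 'a'), add 'a' as idx 2
Step 3: w='c' (idx 1), next='a' -> output (1, 'a'), add 'ca' as idx 3
Step 4: w='a' (idx 2), next='c' -> output (2, 'c'), add 'ac' as idx 4
Step 5: w='ac' (idx 4), next='a' -> output (4, 'a'), add 'aca' as idx 5


Encoded: [(0, 'c'), (0, 'a'), (1, 'a'), (2, 'c'), (4, 'a')]


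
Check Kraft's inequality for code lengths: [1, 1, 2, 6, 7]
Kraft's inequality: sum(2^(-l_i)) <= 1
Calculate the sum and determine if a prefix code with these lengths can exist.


Sum = 2^(-1) + 2^(-1) + 2^(-2) + 2^(-6) + 2^(-7)
    = 0.5 + 0.5 + 0.25 + 0.015625 + 0.0078125
    = 163/128 = 1.2734375
Since 1.2734375 > 1, Kraft's inequality is NOT satisfied.
A prefix code with these lengths CANNOT exist.

Kraft sum = 1.2734375. Not satisfied.


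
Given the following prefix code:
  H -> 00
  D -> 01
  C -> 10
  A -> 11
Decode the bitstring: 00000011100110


Decoding step by step:
Bits 00 -> H
Bits 00 -> H
Bits 00 -> H
Bits 11 -> A
Bits 10 -> C
Bits 01 -> D
Bits 10 -> C


Decoded message: HHHACDC


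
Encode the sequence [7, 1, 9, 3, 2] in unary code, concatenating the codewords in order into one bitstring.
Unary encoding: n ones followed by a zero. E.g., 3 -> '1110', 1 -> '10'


Encode each number as n ones followed by a terminating 0:
  7 -> 11111110 (8 bits)
  1 -> 10 (2 bits)
  9 -> 1111111110 (10 bits)
  3 -> 1110 (4 bits)
  2 -> 110 (3 bits)
Total length = 8 + 2 + 10 + 4 + 3 = 27 bits.

Unary([7, 1, 9, 3, 2]) = 111111101011111111101110110 (27 bits)


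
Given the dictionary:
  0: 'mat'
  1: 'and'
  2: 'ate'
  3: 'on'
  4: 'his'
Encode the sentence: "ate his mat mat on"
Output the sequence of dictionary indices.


Look up each word in the dictionary:
  'ate' -> 2
  'his' -> 4
  'mat' -> 0
  'mat' -> 0
  'on' -> 3

Encoded: [2, 4, 0, 0, 3]


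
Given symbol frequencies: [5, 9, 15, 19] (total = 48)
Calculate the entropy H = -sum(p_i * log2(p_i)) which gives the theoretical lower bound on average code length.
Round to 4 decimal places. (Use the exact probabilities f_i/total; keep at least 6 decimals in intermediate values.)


Per-symbol terms -p_i * log2(p_i) with p_i = f_i/48:
  p = 5/48 = 0.104167: log2(p) = -3.263034, -p*log2(p) = 0.339899
  p = 9/48 = 0.187500: log2(p) = -2.415037, -p*log2(p) = 0.452820
  p = 15/48 = 0.312500: log2(p) = -1.678072, -p*log2(p) = 0.524397
  p = 19/48 = 0.395833: log2(p) = -1.337035, -p*log2(p) = 0.529243
H = 0.339899 + 0.452820 + 0.524397 + 0.529243 = 1.846359

H = 1.8464 bits/symbol


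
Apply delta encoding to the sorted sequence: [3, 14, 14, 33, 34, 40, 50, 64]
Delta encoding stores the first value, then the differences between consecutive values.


First value: 3
Deltas:
  14 - 3 = 11
  14 - 14 = 0
  33 - 14 = 19
  34 - 33 = 1
  40 - 34 = 6
  50 - 40 = 10
  64 - 50 = 14


Delta encoded: [3, 11, 0, 19, 1, 6, 10, 14]


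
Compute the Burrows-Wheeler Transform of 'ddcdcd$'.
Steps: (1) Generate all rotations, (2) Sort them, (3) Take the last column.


Rotations (sorted):
  0: $ddcdcd -> last char: d
  1: cd$ddcd -> last char: d
  2: cdcd$dd -> last char: d
  3: d$ddcdc -> last char: c
  4: dcd$ddc -> last char: c
  5: dcdcd$d -> last char: d
  6: ddcdcd$ -> last char: $


BWT = dddccd$


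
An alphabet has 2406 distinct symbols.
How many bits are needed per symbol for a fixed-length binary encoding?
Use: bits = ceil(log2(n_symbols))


log2(2406) = 11.2324
Bracket: 2^11 = 2048 < 2406 <= 2^12 = 4096
So ceil(log2(2406)) = 12

bits = ceil(log2(2406)) = ceil(11.2324) = 12 bits


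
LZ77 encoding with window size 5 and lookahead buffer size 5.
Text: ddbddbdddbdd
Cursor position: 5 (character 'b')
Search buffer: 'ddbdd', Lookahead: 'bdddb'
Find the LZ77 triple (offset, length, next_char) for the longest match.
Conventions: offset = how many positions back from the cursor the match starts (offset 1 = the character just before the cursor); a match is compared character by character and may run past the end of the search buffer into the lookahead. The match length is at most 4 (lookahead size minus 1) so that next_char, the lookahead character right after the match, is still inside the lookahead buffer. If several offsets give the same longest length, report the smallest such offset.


Try each offset into the search buffer:
  offset=1 (pos 4, char 'd'): match length 0
  offset=2 (pos 3, char 'd'): match length 0
  offset=3 (pos 2, char 'b'): match length 3
  offset=4 (pos 1, char 'd'): match length 0
  offset=5 (pos 0, char 'd'): match length 0
Longest match has length 3 at offset 3.
next_char = character at position 5 + 3 = 8 -> 'd'

Best match: offset=3, length=3 (matching 'bdd' starting at position 2)
LZ77 triple: (3, 3, 'd')


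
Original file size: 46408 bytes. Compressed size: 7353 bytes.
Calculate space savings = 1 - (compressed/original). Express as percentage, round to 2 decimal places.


ratio = compressed/original = 7353/46408 = 0.158443
savings = 1 - ratio = 1 - 0.158443 = 0.841557
as a percentage: 0.841557 * 100 = 84.16%

Space savings = 1 - 7353/46408 = 84.16%


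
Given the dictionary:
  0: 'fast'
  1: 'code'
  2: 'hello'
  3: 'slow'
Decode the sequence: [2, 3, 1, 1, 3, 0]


Look up each index in the dictionary:
  2 -> 'hello'
  3 -> 'slow'
  1 -> 'code'
  1 -> 'code'
  3 -> 'slow'
  0 -> 'fast'

Decoded: "hello slow code code slow fast"


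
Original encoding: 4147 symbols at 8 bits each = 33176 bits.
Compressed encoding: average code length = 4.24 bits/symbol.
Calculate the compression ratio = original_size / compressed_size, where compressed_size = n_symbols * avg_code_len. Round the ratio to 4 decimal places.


original_size = n_symbols * orig_bits = 4147 * 8 = 33176 bits
compressed_size = n_symbols * avg_code_len = 4147 * 4.24 = 17583.28 bits
ratio = original_size / compressed_size = 33176 / 17583.28 = 1.8868

Compression ratio = 1.8868


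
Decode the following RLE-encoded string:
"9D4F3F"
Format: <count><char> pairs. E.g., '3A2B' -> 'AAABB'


Expanding each <count><char> pair:
  9D -> 'DDDDDDDDD'
  4F -> 'FFFF'
  3F -> 'FFF'

Decoded = DDDDDDDDDFFFFFFF


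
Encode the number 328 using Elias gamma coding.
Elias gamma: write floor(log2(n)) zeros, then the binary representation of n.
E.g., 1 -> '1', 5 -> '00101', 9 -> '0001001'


num_bits = floor(log2(328)) + 1 = 9
leading_zeros = num_bits - 1 = 8
binary(328) = 101001000

Elias gamma(328) = '00000000' + '101001000' = 00000000101001000 (17 bits)


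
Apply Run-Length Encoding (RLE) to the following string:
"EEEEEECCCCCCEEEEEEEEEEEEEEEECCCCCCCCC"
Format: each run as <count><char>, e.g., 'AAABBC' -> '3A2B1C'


Scanning runs left to right:
  i=0: run of 'E' x 6 -> '6E'
  i=6: run of 'C' x 6 -> '6C'
  i=12: run of 'E' x 16 -> '16E'
  i=28: run of 'C' x 9 -> '9C'

RLE = 6E6C16E9C


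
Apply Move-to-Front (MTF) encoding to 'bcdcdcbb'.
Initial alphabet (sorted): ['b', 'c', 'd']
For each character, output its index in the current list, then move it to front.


MTF encoding:
'b': index 0 in ['b', 'c', 'd'] -> ['b', 'c', 'd']
'c': index 1 in ['b', 'c', 'd'] -> ['c', 'b', 'd']
'd': index 2 in ['c', 'b', 'd'] -> ['d', 'c', 'b']
'c': index 1 in ['d', 'c', 'b'] -> ['c', 'd', 'b']
'd': index 1 in ['c', 'd', 'b'] -> ['d', 'c', 'b']
'c': index 1 in ['d', 'c', 'b'] -> ['c', 'd', 'b']
'b': index 2 in ['c', 'd', 'b'] -> ['b', 'c', 'd']
'b': index 0 in ['b', 'c', 'd'] -> ['b', 'c', 'd']


Output: [0, 1, 2, 1, 1, 1, 2, 0]


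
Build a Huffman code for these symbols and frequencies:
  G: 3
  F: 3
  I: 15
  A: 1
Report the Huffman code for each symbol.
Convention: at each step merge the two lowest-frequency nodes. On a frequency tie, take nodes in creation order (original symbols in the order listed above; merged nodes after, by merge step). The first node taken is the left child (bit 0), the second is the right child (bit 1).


Huffman tree construction:
Step 1: Merge A(1) + G(3) = 4
Step 2: Merge F(3) + (A+G)(4) = 7
Step 3: Merge (F+(A+G))(7) + I(15) = 22
Read each symbol's code off the tree from the root (left child = 0, right child = 1).

Codes:
  G: 011 (length 3)
  F: 00 (length 2)
  I: 1 (length 1)
  A: 010 (length 3)
Average code length: 33/22 = 1.5000 bits/symbol


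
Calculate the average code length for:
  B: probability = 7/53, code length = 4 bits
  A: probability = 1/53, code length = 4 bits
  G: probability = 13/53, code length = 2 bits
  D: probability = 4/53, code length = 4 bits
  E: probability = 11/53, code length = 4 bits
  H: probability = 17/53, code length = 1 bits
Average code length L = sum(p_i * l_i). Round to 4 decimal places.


Weighted contributions p_i * l_i:
  B: (7/53) * 4 = 28/53
  A: (1/53) * 4 = 4/53
  G: (13/53) * 2 = 26/53
  D: (4/53) * 4 = 16/53
  E: (11/53) * 4 = 44/53
  H: (17/53) * 1 = 17/53
Sum = (28 + 4 + 26 + 16 + 44 + 17)/53 = 135/53

L = 135/53 = 2.5472 bits/symbol


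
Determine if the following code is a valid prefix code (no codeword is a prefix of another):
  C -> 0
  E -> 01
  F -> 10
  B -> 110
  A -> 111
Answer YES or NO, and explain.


Checking each pair (does one codeword prefix another?):
  C='0' vs E='01': prefix -- VIOLATION

NO -- this is NOT a valid prefix code. C (0) is a prefix of E (01).


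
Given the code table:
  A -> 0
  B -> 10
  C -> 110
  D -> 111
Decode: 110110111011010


Decoding:
110 -> C
110 -> C
111 -> D
0 -> A
110 -> C
10 -> B


Result: CCDACB


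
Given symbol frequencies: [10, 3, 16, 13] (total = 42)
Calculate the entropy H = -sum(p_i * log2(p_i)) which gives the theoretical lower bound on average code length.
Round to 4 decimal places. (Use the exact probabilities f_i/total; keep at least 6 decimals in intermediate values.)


Per-symbol terms -p_i * log2(p_i) with p_i = f_i/42:
  p = 10/42 = 0.238095: log2(p) = -2.070389, -p*log2(p) = 0.492950
  p = 3/42 = 0.071429: log2(p) = -3.807355, -p*log2(p) = 0.271954
  p = 16/42 = 0.380952: log2(p) = -1.392317, -p*log2(p) = 0.530407
  p = 13/42 = 0.309524: log2(p) = -1.691878, -p*log2(p) = 0.523676
H = 0.492950 + 0.271954 + 0.530407 + 0.523676 = 1.818987

H = 1.819 bits/symbol


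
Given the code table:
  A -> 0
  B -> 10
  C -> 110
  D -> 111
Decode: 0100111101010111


Decoding:
0 -> A
10 -> B
0 -> A
111 -> D
10 -> B
10 -> B
10 -> B
111 -> D


Result: ABADBBBD


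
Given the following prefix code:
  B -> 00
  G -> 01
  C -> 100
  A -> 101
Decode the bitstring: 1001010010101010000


Decoding step by step:
Bits 100 -> C
Bits 101 -> A
Bits 00 -> B
Bits 101 -> A
Bits 01 -> G
Bits 01 -> G
Bits 00 -> B
Bits 00 -> B


Decoded message: CABAGGBB


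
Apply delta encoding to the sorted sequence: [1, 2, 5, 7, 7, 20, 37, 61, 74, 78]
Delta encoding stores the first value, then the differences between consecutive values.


First value: 1
Deltas:
  2 - 1 = 1
  5 - 2 = 3
  7 - 5 = 2
  7 - 7 = 0
  20 - 7 = 13
  37 - 20 = 17
  61 - 37 = 24
  74 - 61 = 13
  78 - 74 = 4


Delta encoded: [1, 1, 3, 2, 0, 13, 17, 24, 13, 4]


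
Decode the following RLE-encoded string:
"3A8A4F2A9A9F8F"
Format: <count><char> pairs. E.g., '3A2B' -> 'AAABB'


Expanding each <count><char> pair:
  3A -> 'AAA'
  8A -> 'AAAAAAAA'
  4F -> 'FFFF'
  2A -> 'AA'
  9A -> 'AAAAAAAAA'
  9F -> 'FFFFFFFFF'
  8F -> 'FFFFFFFF'

Decoded = AAAAAAAAAAAFFFFAAAAAAAAAAAFFFFFFFFFFFFFFFFF


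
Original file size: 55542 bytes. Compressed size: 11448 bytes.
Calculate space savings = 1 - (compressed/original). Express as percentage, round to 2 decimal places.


ratio = compressed/original = 11448/55542 = 0.206114
savings = 1 - ratio = 1 - 0.206114 = 0.793886
as a percentage: 0.793886 * 100 = 79.39%

Space savings = 1 - 11448/55542 = 79.39%


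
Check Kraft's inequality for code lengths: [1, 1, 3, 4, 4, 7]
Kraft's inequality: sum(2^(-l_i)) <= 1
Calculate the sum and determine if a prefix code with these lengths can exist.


Sum = 2^(-1) + 2^(-1) + 2^(-3) + 2^(-4) + 2^(-4) + 2^(-7)
    = 0.5 + 0.5 + 0.125 + 0.0625 + 0.0625 + 0.0078125
    = 161/128 = 1.2578125
Since 1.2578125 > 1, Kraft's inequality is NOT satisfied.
A prefix code with these lengths CANNOT exist.

Kraft sum = 1.2578125. Not satisfied.


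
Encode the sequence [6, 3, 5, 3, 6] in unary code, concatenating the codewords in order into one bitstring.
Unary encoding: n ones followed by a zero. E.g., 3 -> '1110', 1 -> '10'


Encode each number as n ones followed by a terminating 0:
  6 -> 1111110 (7 bits)
  3 -> 1110 (4 bits)
  5 -> 111110 (6 bits)
  3 -> 1110 (4 bits)
  6 -> 1111110 (7 bits)
Total length = 7 + 4 + 6 + 4 + 7 = 28 bits.

Unary([6, 3, 5, 3, 6]) = 1111110111011111011101111110 (28 bits)


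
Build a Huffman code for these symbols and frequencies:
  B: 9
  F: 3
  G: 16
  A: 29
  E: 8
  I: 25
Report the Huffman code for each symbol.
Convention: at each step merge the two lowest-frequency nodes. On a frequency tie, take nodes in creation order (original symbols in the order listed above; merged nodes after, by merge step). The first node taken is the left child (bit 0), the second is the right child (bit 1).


Huffman tree construction:
Step 1: Merge F(3) + E(8) = 11
Step 2: Merge B(9) + (F+E)(11) = 20
Step 3: Merge G(16) + (B+(F+E))(20) = 36
Step 4: Merge I(25) + A(29) = 54
Step 5: Merge (G+(B+(F+E)))(36) + (I+A)(54) = 90
Read each symbol's code off the tree from the root (left child = 0, right child = 1).

Codes:
  B: 010 (length 3)
  F: 0110 (length 4)
  G: 00 (length 2)
  A: 11 (length 2)
  E: 0111 (length 4)
  I: 10 (length 2)
Average code length: 211/90 = 2.3444 bits/symbol


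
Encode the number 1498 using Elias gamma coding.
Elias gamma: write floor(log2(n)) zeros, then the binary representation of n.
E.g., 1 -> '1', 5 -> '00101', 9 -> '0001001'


num_bits = floor(log2(1498)) + 1 = 11
leading_zeros = num_bits - 1 = 10
binary(1498) = 10111011010

Elias gamma(1498) = '0000000000' + '10111011010' = 000000000010111011010 (21 bits)


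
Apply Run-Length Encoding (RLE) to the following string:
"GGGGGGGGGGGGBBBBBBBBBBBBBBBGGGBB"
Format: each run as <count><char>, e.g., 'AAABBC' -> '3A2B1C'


Scanning runs left to right:
  i=0: run of 'G' x 12 -> '12G'
  i=12: run of 'B' x 15 -> '15B'
  i=27: run of 'G' x 3 -> '3G'
  i=30: run of 'B' x 2 -> '2B'

RLE = 12G15B3G2B


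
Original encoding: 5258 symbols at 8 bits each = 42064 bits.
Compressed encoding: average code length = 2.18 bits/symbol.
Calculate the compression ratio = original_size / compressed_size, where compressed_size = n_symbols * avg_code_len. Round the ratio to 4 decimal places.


original_size = n_symbols * orig_bits = 5258 * 8 = 42064 bits
compressed_size = n_symbols * avg_code_len = 5258 * 2.18 = 11462.44 bits
ratio = original_size / compressed_size = 42064 / 11462.44 = 3.6697

Compression ratio = 3.6697


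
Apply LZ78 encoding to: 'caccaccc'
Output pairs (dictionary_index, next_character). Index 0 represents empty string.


LZ78 encoding steps:
Dictionary: {0: ''}
Step 1: w='' (idx 0), next='c' -> output (0, 'c'), add 'c' as idx 1
Step 2: w='' (idx 0), next='a' -> output (0, 'a'), add 'a' as idx 2
Step 3: w='c' (idx 1), next='c' -> output (1, 'c'), add 'cc' as idx 3
Step 4: w='a' (idx 2), next='c' -> output (2, 'c'), add 'ac' as idx 4
Step 5: w='cc' (idx 3), end of input -> output (3, '')


Encoded: [(0, 'c'), (0, 'a'), (1, 'c'), (2, 'c'), (3, '')]


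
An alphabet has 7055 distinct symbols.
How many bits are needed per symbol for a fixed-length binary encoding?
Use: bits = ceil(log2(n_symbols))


log2(7055) = 12.7844
Bracket: 2^12 = 4096 < 7055 <= 2^13 = 8192
So ceil(log2(7055)) = 13

bits = ceil(log2(7055)) = ceil(12.7844) = 13 bits


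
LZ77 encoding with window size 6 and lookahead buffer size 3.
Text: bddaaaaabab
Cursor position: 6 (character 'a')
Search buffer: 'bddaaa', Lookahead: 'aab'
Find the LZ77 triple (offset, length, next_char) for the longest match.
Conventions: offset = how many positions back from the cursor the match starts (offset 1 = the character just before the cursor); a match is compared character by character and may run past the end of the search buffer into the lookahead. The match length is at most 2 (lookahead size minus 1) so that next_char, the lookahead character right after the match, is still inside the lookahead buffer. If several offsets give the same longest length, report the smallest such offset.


Try each offset into the search buffer:
  offset=1 (pos 5, char 'a'): match length 2
  offset=2 (pos 4, char 'a'): match length 2
  offset=3 (pos 3, char 'a'): match length 2
  offset=4 (pos 2, char 'd'): match length 0
  offset=5 (pos 1, char 'd'): match length 0
  offset=6 (pos 0, char 'b'): match length 0
Longest match has length 2, found at offsets 1, 2, 3; take the smallest, offset 1.
next_char = character at position 6 + 2 = 8 -> 'b'

Best match: offset=1, length=2 (matching 'aa' starting at position 5)
LZ77 triple: (1, 2, 'b')


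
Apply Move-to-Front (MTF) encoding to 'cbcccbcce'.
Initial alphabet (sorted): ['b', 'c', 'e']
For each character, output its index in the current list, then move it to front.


MTF encoding:
'c': index 1 in ['b', 'c', 'e'] -> ['c', 'b', 'e']
'b': index 1 in ['c', 'b', 'e'] -> ['b', 'c', 'e']
'c': index 1 in ['b', 'c', 'e'] -> ['c', 'b', 'e']
'c': index 0 in ['c', 'b', 'e'] -> ['c', 'b', 'e']
'c': index 0 in ['c', 'b', 'e'] -> ['c', 'b', 'e']
'b': index 1 in ['c', 'b', 'e'] -> ['b', 'c', 'e']
'c': index 1 in ['b', 'c', 'e'] -> ['c', 'b', 'e']
'c': index 0 in ['c', 'b', 'e'] -> ['c', 'b', 'e']
'e': index 2 in ['c', 'b', 'e'] -> ['e', 'c', 'b']


Output: [1, 1, 1, 0, 0, 1, 1, 0, 2]


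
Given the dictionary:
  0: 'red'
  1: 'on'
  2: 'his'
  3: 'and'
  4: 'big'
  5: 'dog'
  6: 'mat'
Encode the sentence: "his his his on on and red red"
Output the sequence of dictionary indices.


Look up each word in the dictionary:
  'his' -> 2
  'his' -> 2
  'his' -> 2
  'on' -> 1
  'on' -> 1
  'and' -> 3
  'red' -> 0
  'red' -> 0

Encoded: [2, 2, 2, 1, 1, 3, 0, 0]


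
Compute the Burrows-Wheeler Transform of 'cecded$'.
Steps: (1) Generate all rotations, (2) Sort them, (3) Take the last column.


Rotations (sorted):
  0: $cecded -> last char: d
  1: cded$ce -> last char: e
  2: cecded$ -> last char: $
  3: d$cecde -> last char: e
  4: ded$cec -> last char: c
  5: ecded$c -> last char: c
  6: ed$cecd -> last char: d


BWT = de$eccd


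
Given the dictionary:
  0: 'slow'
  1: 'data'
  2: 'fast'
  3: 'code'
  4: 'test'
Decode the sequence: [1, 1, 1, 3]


Look up each index in the dictionary:
  1 -> 'data'
  1 -> 'data'
  1 -> 'data'
  3 -> 'code'

Decoded: "data data data code"


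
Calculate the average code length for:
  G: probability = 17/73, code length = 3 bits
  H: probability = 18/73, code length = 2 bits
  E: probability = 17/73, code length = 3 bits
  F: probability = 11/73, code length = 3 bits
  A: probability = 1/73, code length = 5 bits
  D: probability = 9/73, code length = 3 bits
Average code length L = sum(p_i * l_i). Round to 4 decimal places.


Weighted contributions p_i * l_i:
  G: (17/73) * 3 = 51/73
  H: (18/73) * 2 = 36/73
  E: (17/73) * 3 = 51/73
  F: (11/73) * 3 = 33/73
  A: (1/73) * 5 = 5/73
  D: (9/73) * 3 = 27/73
Sum = (51 + 36 + 51 + 33 + 5 + 27)/73 = 203/73

L = 203/73 = 2.7808 bits/symbol


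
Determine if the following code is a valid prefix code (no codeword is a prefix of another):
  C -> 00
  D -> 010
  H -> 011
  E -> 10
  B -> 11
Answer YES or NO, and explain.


Checking each pair (does one codeword prefix another?):
  C='00' vs D='010': no prefix
  C='00' vs H='011': no prefix
  C='00' vs E='10': no prefix
  C='00' vs B='11': no prefix
  D='010' vs C='00': no prefix
  D='010' vs H='011': no prefix
  D='010' vs E='10': no prefix
  D='010' vs B='11': no prefix
  H='011' vs C='00': no prefix
  H='011' vs D='010': no prefix
  H='011' vs E='10': no prefix
  H='011' vs B='11': no prefix
  E='10' vs C='00': no prefix
  E='10' vs D='010': no prefix
  E='10' vs H='011': no prefix
  E='10' vs B='11': no prefix
  B='11' vs C='00': no prefix
  B='11' vs D='010': no prefix
  B='11' vs H='011': no prefix
  B='11' vs E='10': no prefix
No violation found over all pairs.

YES -- this is a valid prefix code. No codeword is a prefix of any other codeword.


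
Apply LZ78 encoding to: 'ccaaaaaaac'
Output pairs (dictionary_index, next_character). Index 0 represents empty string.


LZ78 encoding steps:
Dictionary: {0: ''}
Step 1: w='' (idx 0), next='c' -> output (0, 'c'), add 'c' as idx 1
Step 2: w='c' (idx 1), next='a' -> output (1, 'a'), add 'ca' as idx 2
Step 3: w='' (idx 0), next='a' -> output (0, 'a'), add 'a' as idx 3
Step 4: w='a' (idx 3), next='a' -> output (3, 'a'), add 'aa' as idx 4
Step 5: w='aa' (idx 4), next='a' -> output (4, 'a'), add 'aaa' as idx 5
Step 6: w='c' (idx 1), end of input -> output (1, '')


Encoded: [(0, 'c'), (1, 'a'), (0, 'a'), (3, 'a'), (4, 'a'), (1, '')]


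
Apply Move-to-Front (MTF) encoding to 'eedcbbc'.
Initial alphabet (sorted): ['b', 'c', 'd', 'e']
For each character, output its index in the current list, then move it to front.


MTF encoding:
'e': index 3 in ['b', 'c', 'd', 'e'] -> ['e', 'b', 'c', 'd']
'e': index 0 in ['e', 'b', 'c', 'd'] -> ['e', 'b', 'c', 'd']
'd': index 3 in ['e', 'b', 'c', 'd'] -> ['d', 'e', 'b', 'c']
'c': index 3 in ['d', 'e', 'b', 'c'] -> ['c', 'd', 'e', 'b']
'b': index 3 in ['c', 'd', 'e', 'b'] -> ['b', 'c', 'd', 'e']
'b': index 0 in ['b', 'c', 'd', 'e'] -> ['b', 'c', 'd', 'e']
'c': index 1 in ['b', 'c', 'd', 'e'] -> ['c', 'b', 'd', 'e']


Output: [3, 0, 3, 3, 3, 0, 1]


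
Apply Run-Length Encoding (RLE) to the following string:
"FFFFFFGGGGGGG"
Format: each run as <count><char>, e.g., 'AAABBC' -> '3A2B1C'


Scanning runs left to right:
  i=0: run of 'F' x 6 -> '6F'
  i=6: run of 'G' x 7 -> '7G'

RLE = 6F7G


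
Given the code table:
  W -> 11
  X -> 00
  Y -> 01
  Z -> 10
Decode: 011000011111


Decoding:
01 -> Y
10 -> Z
00 -> X
01 -> Y
11 -> W
11 -> W


Result: YZXYWW


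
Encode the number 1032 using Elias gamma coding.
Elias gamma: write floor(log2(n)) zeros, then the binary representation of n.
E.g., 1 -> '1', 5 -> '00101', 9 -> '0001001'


num_bits = floor(log2(1032)) + 1 = 11
leading_zeros = num_bits - 1 = 10
binary(1032) = 10000001000

Elias gamma(1032) = '0000000000' + '10000001000' = 000000000010000001000 (21 bits)


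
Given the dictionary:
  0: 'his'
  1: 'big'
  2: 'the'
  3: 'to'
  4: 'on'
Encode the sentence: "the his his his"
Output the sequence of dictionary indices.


Look up each word in the dictionary:
  'the' -> 2
  'his' -> 0
  'his' -> 0
  'his' -> 0

Encoded: [2, 0, 0, 0]


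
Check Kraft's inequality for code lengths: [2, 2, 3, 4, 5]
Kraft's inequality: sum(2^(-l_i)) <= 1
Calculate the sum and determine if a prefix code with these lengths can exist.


Sum = 2^(-2) + 2^(-2) + 2^(-3) + 2^(-4) + 2^(-5)
    = 0.25 + 0.25 + 0.125 + 0.0625 + 0.03125
    = 23/32 = 0.71875
Since 0.71875 <= 1, Kraft's inequality IS satisfied.
A prefix code with these lengths CAN exist.

Kraft sum = 0.71875. Satisfied.


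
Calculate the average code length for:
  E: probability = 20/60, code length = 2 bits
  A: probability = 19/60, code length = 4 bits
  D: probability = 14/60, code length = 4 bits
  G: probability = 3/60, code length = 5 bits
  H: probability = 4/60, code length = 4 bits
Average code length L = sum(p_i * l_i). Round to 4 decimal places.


Weighted contributions p_i * l_i:
  E: (20/60) * 2 = 40/60
  A: (19/60) * 4 = 76/60
  D: (14/60) * 4 = 56/60
  G: (3/60) * 5 = 15/60
  H: (4/60) * 4 = 16/60
Sum = (40 + 76 + 56 + 15 + 16)/60 = 203/60

L = 203/60 = 3.3833 bits/symbol


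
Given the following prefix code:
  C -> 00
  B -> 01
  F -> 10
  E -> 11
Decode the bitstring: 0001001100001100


Decoding step by step:
Bits 00 -> C
Bits 01 -> B
Bits 00 -> C
Bits 11 -> E
Bits 00 -> C
Bits 00 -> C
Bits 11 -> E
Bits 00 -> C


Decoded message: CBCECCEC


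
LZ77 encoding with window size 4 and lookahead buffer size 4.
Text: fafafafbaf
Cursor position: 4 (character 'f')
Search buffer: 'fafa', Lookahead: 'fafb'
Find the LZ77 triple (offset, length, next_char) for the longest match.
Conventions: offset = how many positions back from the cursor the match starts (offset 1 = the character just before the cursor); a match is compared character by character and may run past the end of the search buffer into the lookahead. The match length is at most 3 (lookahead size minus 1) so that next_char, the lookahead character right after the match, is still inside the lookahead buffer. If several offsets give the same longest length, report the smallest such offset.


Try each offset into the search buffer:
  offset=1 (pos 3, char 'a'): match length 0
  offset=2 (pos 2, char 'f'): match length 3
  offset=3 (pos 1, char 'a'): match length 0
  offset=4 (pos 0, char 'f'): match length 3
Longest match has length 3, found at offsets 2, 4; take the smallest, offset 2.
next_char = character at position 4 + 3 = 7 -> 'b'

Best match: offset=2, length=3 (matching 'faf' starting at position 2)
LZ77 triple: (2, 3, 'b')


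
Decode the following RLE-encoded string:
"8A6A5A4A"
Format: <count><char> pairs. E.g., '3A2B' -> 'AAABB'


Expanding each <count><char> pair:
  8A -> 'AAAAAAAA'
  6A -> 'AAAAAA'
  5A -> 'AAAAA'
  4A -> 'AAAA'

Decoded = AAAAAAAAAAAAAAAAAAAAAAA


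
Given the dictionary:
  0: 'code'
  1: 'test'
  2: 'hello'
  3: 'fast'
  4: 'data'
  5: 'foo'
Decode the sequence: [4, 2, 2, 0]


Look up each index in the dictionary:
  4 -> 'data'
  2 -> 'hello'
  2 -> 'hello'
  0 -> 'code'

Decoded: "data hello hello code"


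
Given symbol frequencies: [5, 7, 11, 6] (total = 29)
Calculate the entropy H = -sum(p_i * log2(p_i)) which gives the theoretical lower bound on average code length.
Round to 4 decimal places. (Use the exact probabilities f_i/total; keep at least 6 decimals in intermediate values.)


Per-symbol terms -p_i * log2(p_i) with p_i = f_i/29:
  p = 5/29 = 0.172414: log2(p) = -2.536053, -p*log2(p) = 0.437251
  p = 7/29 = 0.241379: log2(p) = -2.050626, -p*log2(p) = 0.494979
  p = 11/29 = 0.379310: log2(p) = -1.398549, -p*log2(p) = 0.530484
  p = 6/29 = 0.206897: log2(p) = -2.273018, -p*log2(p) = 0.470280
H = 0.437251 + 0.494979 + 0.530484 + 0.470280 = 1.932994

H = 1.933 bits/symbol


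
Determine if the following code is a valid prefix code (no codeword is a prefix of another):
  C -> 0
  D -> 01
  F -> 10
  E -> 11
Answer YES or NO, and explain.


Checking each pair (does one codeword prefix another?):
  C='0' vs D='01': prefix -- VIOLATION

NO -- this is NOT a valid prefix code. C (0) is a prefix of D (01).


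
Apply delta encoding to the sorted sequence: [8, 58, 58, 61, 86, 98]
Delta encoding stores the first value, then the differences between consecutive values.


First value: 8
Deltas:
  58 - 8 = 50
  58 - 58 = 0
  61 - 58 = 3
  86 - 61 = 25
  98 - 86 = 12


Delta encoded: [8, 50, 0, 3, 25, 12]


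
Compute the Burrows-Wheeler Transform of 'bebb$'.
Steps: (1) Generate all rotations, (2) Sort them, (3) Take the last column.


Rotations (sorted):
  0: $bebb -> last char: b
  1: b$beb -> last char: b
  2: bb$be -> last char: e
  3: bebb$ -> last char: $
  4: ebb$b -> last char: b


BWT = bbe$b


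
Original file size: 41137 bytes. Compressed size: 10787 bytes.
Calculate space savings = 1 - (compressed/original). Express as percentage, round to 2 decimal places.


ratio = compressed/original = 10787/41137 = 0.262221
savings = 1 - ratio = 1 - 0.262221 = 0.737779
as a percentage: 0.737779 * 100 = 73.78%

Space savings = 1 - 10787/41137 = 73.78%


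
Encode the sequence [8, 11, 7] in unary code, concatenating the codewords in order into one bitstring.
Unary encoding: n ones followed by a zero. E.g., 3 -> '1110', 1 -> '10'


Encode each number as n ones followed by a terminating 0:
  8 -> 111111110 (9 bits)
  11 -> 111111111110 (12 bits)
  7 -> 11111110 (8 bits)
Total length = 9 + 12 + 8 = 29 bits.

Unary([8, 11, 7]) = 11111111011111111111011111110 (29 bits)


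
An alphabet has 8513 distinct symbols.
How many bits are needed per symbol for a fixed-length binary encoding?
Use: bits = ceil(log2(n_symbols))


log2(8513) = 13.0555
Bracket: 2^13 = 8192 < 8513 <= 2^14 = 16384
So ceil(log2(8513)) = 14

bits = ceil(log2(8513)) = ceil(13.0555) = 14 bits


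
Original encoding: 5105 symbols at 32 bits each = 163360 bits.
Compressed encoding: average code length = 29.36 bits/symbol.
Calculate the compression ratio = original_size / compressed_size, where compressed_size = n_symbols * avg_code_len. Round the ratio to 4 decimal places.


original_size = n_symbols * orig_bits = 5105 * 32 = 163360 bits
compressed_size = n_symbols * avg_code_len = 5105 * 29.36 = 149882.8 bits
ratio = original_size / compressed_size = 163360 / 149882.8 = 1.0899

Compression ratio = 1.0899


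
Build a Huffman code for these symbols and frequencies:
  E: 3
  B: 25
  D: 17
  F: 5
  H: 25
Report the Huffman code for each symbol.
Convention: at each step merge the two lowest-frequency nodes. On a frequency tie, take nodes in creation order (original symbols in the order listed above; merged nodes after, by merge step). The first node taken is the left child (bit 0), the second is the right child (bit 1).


Huffman tree construction:
Step 1: Merge E(3) + F(5) = 8
Step 2: Merge (E+F)(8) + D(17) = 25
Step 3: Merge B(25) + H(25) = 50
Step 4: Merge ((E+F)+D)(25) + (B+H)(50) = 75
Read each symbol's code off the tree from the root (left child = 0, right child = 1).

Codes:
  E: 000 (length 3)
  B: 10 (length 2)
  D: 01 (length 2)
  F: 001 (length 3)
  H: 11 (length 2)
Average code length: 158/75 = 2.1067 bits/symbol


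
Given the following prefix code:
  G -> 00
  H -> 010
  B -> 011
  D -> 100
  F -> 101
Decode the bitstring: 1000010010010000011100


Decoding step by step:
Bits 100 -> D
Bits 00 -> G
Bits 100 -> D
Bits 100 -> D
Bits 100 -> D
Bits 00 -> G
Bits 011 -> B
Bits 100 -> D


Decoded message: DGDDDGBD


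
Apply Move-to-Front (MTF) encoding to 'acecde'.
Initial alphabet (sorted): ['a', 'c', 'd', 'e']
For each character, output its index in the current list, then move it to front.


MTF encoding:
'a': index 0 in ['a', 'c', 'd', 'e'] -> ['a', 'c', 'd', 'e']
'c': index 1 in ['a', 'c', 'd', 'e'] -> ['c', 'a', 'd', 'e']
'e': index 3 in ['c', 'a', 'd', 'e'] -> ['e', 'c', 'a', 'd']
'c': index 1 in ['e', 'c', 'a', 'd'] -> ['c', 'e', 'a', 'd']
'd': index 3 in ['c', 'e', 'a', 'd'] -> ['d', 'c', 'e', 'a']
'e': index 2 in ['d', 'c', 'e', 'a'] -> ['e', 'd', 'c', 'a']


Output: [0, 1, 3, 1, 3, 2]


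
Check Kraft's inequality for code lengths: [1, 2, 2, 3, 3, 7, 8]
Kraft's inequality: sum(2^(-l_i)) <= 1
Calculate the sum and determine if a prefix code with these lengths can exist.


Sum = 2^(-1) + 2^(-2) + 2^(-2) + 2^(-3) + 2^(-3) + 2^(-7) + 2^(-8)
    = 0.5 + 0.25 + 0.25 + 0.125 + 0.125 + 0.0078125 + 0.00390625
    = 323/256 = 1.26171875
Since 1.26171875 > 1, Kraft's inequality is NOT satisfied.
A prefix code with these lengths CANNOT exist.

Kraft sum = 1.26171875. Not satisfied.


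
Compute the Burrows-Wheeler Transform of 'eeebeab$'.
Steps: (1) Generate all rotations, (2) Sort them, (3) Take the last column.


Rotations (sorted):
  0: $eeebeab -> last char: b
  1: ab$eeebe -> last char: e
  2: b$eeebea -> last char: a
  3: beab$eee -> last char: e
  4: eab$eeeb -> last char: b
  5: ebeab$ee -> last char: e
  6: eebeab$e -> last char: e
  7: eeebeab$ -> last char: $


BWT = beaebee$


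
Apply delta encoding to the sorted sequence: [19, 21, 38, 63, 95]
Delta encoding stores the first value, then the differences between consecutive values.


First value: 19
Deltas:
  21 - 19 = 2
  38 - 21 = 17
  63 - 38 = 25
  95 - 63 = 32


Delta encoded: [19, 2, 17, 25, 32]


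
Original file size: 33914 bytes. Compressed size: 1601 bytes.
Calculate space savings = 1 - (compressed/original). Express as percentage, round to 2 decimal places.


ratio = compressed/original = 1601/33914 = 0.047208
savings = 1 - ratio = 1 - 0.047208 = 0.952792
as a percentage: 0.952792 * 100 = 95.28%

Space savings = 1 - 1601/33914 = 95.28%
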